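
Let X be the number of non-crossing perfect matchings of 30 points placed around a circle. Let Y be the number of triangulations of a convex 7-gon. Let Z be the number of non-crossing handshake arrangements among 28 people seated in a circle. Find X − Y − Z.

Non-crossing perfect matchings of 2n points on a circle are counted by C_n; with 30 points, n = 15. So X = C_15 = 9694845.
A convex 7-gon is triangulated into 5 triangles, and the number of such triangulations is the Catalan number C_{7−2} = C_5. So Y = C_5 = 42.
Non-crossing handshake pairings of 2n people are counted by C_n; 28 people gives n = 14. So Z = C_14 = 2674440.
X − Y − Z = 9694845 − 42 − 2674440 = 7020363.

7020363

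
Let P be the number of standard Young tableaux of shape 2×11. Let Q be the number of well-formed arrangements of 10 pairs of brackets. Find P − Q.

41990

By the hook-length formula (or a Dyck-path bijection), SYT of shape 2×11 number C_11. So P = C_11 = 58786.
A balanced arrangement of 10 bracket pairs is a Dyck word of semilength 10, so the count is C_10. So Q = C_10 = 16796.
P − Q = 58786 − 16796 = 41990.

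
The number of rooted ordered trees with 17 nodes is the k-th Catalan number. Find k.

16

A rooted plane tree on 17 nodes has 16 edges, and such trees are counted by C_16.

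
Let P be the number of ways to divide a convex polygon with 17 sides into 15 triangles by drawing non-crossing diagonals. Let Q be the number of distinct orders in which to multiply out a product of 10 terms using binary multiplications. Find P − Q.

9689983

The number of triangulations of a 17-gon is the Catalan number C_15 (index = sides − 2). So P = C_15 = 9694845.
Bracketing 10 factors into binary products is counted by C_{10−1} = C_9. So Q = C_9 = 4862.
P − Q = 9694845 − 4862 = 9689983.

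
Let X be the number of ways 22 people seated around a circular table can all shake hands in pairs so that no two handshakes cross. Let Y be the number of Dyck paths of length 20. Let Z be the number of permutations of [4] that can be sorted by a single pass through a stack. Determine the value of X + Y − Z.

With 22 = 2·11 people, non-crossing handshake pairings are non-crossing perfect matchings on a circle, counted by C_11. So X = C_11 = 58786.
Dyck paths of semilength n (length 2n) are counted by C_n; here n = 10. So Y = C_10 = 16796.
By Knuth's characterisation, the stack-sortable permutations of length 4 are the 231-avoiders, numbering C_4. So Z = C_4 = 14.
X + Y − Z = 58786 + 16796 − 14 = 75568.

75568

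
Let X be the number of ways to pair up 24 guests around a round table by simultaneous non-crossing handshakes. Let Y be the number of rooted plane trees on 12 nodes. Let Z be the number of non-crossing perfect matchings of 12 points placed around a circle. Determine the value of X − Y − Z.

149094

With 24 = 2·12 people, non-crossing handshake pairings are non-crossing perfect matchings on a circle, counted by C_12. So X = C_12 = 208012.
A rooted plane tree on 12 nodes has 11 edges, and such trees are counted by C_11. So Y = C_11 = 58786.
Non-crossing perfect matchings of 2n points on a circle are counted by C_n; with 12 points, n = 6. So Z = C_6 = 132.
X − Y − Z = 208012 − 58786 − 132 = 149094.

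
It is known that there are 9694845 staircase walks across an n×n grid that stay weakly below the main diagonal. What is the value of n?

15

Such diagonal-avoiding paths in an n×n grid are counted by C_n. Since C_15 = 9694845, the index is 15.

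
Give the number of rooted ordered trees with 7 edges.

A rooted plane tree with 7 edges has 8 nodes, and the count is C_7.
C_7 = C(14,7)/8 = 3432/8 = 429.

429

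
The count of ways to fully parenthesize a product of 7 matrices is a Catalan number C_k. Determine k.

Parenthesizations of m factors correspond to full binary trees with m leaves, counted by C_{m−1}; m = 7 gives C_6.

6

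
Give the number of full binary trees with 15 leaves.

2674440

Full binary trees with 15 leaves have 15−1 = 14 internal nodes, so there are C_14 of them.
C_14 = C(28,14)/15 = 40116600/15 = 2674440.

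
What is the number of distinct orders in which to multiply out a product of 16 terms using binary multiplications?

9694845

Bracketing 16 factors into binary products is counted by C_{16−1} = C_15.
C_15 = C(30,15)/16 = 155117520/16 = 9694845.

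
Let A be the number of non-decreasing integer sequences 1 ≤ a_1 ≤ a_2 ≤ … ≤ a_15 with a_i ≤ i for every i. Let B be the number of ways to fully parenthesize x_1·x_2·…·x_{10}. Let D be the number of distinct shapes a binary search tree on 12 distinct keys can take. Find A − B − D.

Weakly increasing sequences with a_i ≤ i biject with Dyck paths of semilength 15, so there are C_15. So A = C_15 = 9694845.
Bracketing 10 factors into binary products is counted by C_{10−1} = C_9. So B = C_9 = 4862.
Binary trees (left/right distinguished) on n nodes are counted by C_n; here n = 12. So D = C_12 = 208012.
A − B − D = 9694845 − 4862 − 208012 = 9481971.

9481971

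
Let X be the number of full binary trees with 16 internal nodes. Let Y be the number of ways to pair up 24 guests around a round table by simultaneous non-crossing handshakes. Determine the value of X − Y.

Full binary trees with n internal nodes are counted by C_n; here n = 16. So X = C_16 = 35357670.
Non-crossing handshake pairings of 2n people are counted by C_n; 24 people gives n = 12. So Y = C_12 = 208012.
X − Y = 35357670 − 208012 = 35149658.

35149658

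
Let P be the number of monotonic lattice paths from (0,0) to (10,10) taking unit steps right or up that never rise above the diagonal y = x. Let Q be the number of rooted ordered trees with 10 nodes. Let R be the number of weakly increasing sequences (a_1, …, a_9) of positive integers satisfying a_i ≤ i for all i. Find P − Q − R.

7072

Monotone paths in an n×n grid that stay weakly below the diagonal are counted by C_n; here n = 10. So P = C_10 = 16796.
A rooted plane tree on 10 nodes has 9 edges, and such trees are counted by C_9. So Q = C_9 = 4862.
Such sub-staircase sequences of length n are counted by C_n; here n = 9. So R = C_9 = 4862.
P − Q − R = 16796 − 4862 − 4862 = 7072.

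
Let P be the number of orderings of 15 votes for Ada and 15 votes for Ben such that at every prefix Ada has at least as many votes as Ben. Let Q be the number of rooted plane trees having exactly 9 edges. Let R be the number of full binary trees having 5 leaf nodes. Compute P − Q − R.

Ballot sequences with n votes each where one side never trails are Dyck words, counted by C_n; here n = 15. So P = C_15 = 9694845.
A rooted plane tree with 9 edges has 10 nodes, and the count is C_9. So Q = C_9 = 4862.
Full binary trees with 5 leaves have 5−1 = 4 internal nodes, so there are C_4 of them. So R = C_4 = 14.
P − Q − R = 9694845 − 4862 − 14 = 9689969.

9689969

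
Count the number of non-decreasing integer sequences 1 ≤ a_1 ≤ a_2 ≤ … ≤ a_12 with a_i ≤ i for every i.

208012

Weakly increasing sequences with a_i ≤ i biject with Dyck paths of semilength 12, so there are C_12.
C_12 = 208012.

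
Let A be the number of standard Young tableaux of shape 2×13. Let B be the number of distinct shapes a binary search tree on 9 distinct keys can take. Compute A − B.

Standard Young tableaux of shape 2×n are counted by C_n; here n = 13. So A = C_13 = 742900.
There are C_n binary search tree shapes on n keys; with n = 9 that is C_9. So B = C_9 = 4862.
A − B = 742900 − 4862 = 738038.

738038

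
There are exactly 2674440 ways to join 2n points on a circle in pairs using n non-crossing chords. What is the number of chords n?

Non-crossing pairings of 2n points on a circle are counted by C_n; 2674440 = C_14.

14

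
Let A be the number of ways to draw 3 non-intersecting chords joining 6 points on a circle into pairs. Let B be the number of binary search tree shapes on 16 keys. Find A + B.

Pairing 6 circle points by 3 non-crossing chords gives C_3 matchings. So A = C_3 = 5.
Rooted binary trees with 16 nodes (each child slot possibly empty) number C_16. So B = C_16 = 35357670.
A + B = 5 + 35357670 = 35357675.

35357675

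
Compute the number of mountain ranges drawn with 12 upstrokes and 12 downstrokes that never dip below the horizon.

208012

Dyck paths of semilength n (length 2n) are counted by C_n; here n = 12.
C_12 = 208012.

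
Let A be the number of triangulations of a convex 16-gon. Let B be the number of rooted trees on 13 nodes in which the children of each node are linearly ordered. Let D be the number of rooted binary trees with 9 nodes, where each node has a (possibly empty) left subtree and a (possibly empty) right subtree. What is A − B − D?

2461566

A convex 16-gon is triangulated into 14 triangles, and the number of such triangulations is the Catalan number C_{16−2} = C_14. So A = C_14 = 2674440.
A rooted plane tree on 13 nodes has 12 edges, and such trees are counted by C_12. So B = C_12 = 208012.
Binary trees (left/right distinguished) on n nodes are counted by C_n; here n = 9. So D = C_9 = 4862.
A − B − D = 2674440 − 208012 − 4862 = 2461566.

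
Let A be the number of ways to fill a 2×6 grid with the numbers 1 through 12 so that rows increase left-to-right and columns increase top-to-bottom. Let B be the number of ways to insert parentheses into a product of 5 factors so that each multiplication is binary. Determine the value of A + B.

Standard Young tableaux of shape 2×n are counted by C_n; here n = 6. So A = C_6 = 132.
Parenthesizations of m factors correspond to full binary trees with m leaves, counted by C_{m−1}; m = 5 gives C_4. So B = C_4 = 14.
A + B = 132 + 14 = 146.

146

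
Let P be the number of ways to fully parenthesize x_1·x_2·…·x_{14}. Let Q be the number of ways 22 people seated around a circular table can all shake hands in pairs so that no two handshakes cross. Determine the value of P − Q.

Ways to associate a product of 14 factors correspond to binary trees on 14 leaves, so the count is C_13. So P = C_13 = 742900.
With 22 = 2·11 people, non-crossing handshake pairings are non-crossing perfect matchings on a circle, counted by C_11. So Q = C_11 = 58786.
P − Q = 742900 − 58786 = 684114.

684114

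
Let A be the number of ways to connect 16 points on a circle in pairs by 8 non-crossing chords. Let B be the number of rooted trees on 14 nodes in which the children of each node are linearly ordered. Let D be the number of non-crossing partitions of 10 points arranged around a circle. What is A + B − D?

Pairing 16 circle points by 8 non-crossing chords gives C_8 matchings. So A = C_8 = 1430.
Rooted ordered (plane) trees on m nodes have m−1 edges and are counted by C_{m−1}; m = 14 gives C_13. So B = C_13 = 742900.
Non-crossing partitions of an n-element set are counted by C_n; here n = 10. So D = C_10 = 16796.
A + B − D = 1430 + 742900 − 16796 = 727534.

727534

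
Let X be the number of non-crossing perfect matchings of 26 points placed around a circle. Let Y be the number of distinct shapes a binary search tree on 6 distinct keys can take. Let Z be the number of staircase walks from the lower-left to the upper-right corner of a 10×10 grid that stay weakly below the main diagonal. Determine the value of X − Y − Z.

Pairing 26 circle points by 13 non-crossing chords gives C_13 matchings. So X = C_13 = 742900.
Rooted binary trees with 6 nodes (each child slot possibly empty) number C_6. So Y = C_6 = 132.
Sub-diagonal monotone paths from (0,0) to (10,10) biject with Dyck paths of semilength 10, giving C_10. So Z = C_10 = 16796.
X − Y − Z = 742900 − 132 − 16796 = 725972.

725972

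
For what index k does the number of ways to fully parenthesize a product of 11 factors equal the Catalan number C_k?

Parenthesizations of m factors correspond to full binary trees with m leaves, counted by C_{m−1}; m = 11 gives C_10.

10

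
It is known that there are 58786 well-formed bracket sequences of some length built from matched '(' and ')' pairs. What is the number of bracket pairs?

Balanced strings of n bracket-pairs are counted by C_n, and C_11 = 58786.

11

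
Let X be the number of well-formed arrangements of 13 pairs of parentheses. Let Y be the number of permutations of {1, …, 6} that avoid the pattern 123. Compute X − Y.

742768

A balanced arrangement of 13 bracket pairs is a Dyck word of semilength 13, so the count is C_13. So X = C_13 = 742900.
Permutations of [n] avoiding any single length-3 pattern are counted by C_n; here n = 6. So Y = C_6 = 132.
X − Y = 742900 − 132 = 742768.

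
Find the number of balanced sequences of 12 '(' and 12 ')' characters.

A balanced arrangement of 12 bracket pairs is a Dyck word of semilength 12, so the count is C_12.
C_12 = 208012.

208012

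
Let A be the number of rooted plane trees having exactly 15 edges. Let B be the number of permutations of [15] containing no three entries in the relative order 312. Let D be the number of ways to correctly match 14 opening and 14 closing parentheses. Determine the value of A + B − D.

Rooted ordered trees with n edges are counted by C_n; here n = 15. So A = C_15 = 9694845.
For any fixed pattern of length 3, the pattern-avoiding permutations of [15] number C_15. So B = C_15 = 9694845.
Balanced strings of n pairs of brackets are counted by C_n; here n = 14. So D = C_14 = 2674440.
A + B − D = 9694845 + 9694845 − 2674440 = 16715250.

16715250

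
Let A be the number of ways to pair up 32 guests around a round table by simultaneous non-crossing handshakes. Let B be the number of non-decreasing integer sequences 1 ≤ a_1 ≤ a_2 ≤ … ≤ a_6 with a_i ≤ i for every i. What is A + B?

35357802

Non-crossing handshake pairings of 2n people are counted by C_n; 32 people gives n = 16. So A = C_16 = 35357670.
Such sub-staircase sequences of length n are counted by C_n; here n = 6. So B = C_6 = 132.
A + B = 35357670 + 132 = 35357802.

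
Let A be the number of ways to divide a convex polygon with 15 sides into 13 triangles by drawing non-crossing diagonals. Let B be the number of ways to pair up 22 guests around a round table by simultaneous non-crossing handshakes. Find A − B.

The number of triangulations of a 15-gon is the Catalan number C_13 (index = sides − 2). So A = C_13 = 742900.
Non-crossing handshake pairings of 2n people are counted by C_n; 22 people gives n = 11. So B = C_11 = 58786.
A − B = 742900 − 58786 = 684114.

684114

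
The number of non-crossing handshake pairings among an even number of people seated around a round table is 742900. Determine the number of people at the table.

26

Non-crossing handshake pairings of 2n people are counted by C_n; 742900 = C_13.
So n = 13, and there are 2n = 26 people.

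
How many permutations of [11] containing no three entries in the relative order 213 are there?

For any fixed pattern of length 3, the pattern-avoiding permutations of [11] number C_11.
C_11 = C_10 · 2(2·10+1)/(10+2) = 16796 · 42/12 = 58786.

58786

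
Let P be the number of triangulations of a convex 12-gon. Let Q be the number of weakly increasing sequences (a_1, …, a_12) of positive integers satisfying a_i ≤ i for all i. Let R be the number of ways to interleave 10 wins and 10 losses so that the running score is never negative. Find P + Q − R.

208012

The number of triangulations of a 12-gon is the Catalan number C_10 (index = sides − 2). So P = C_10 = 16796.
Such sub-staircase sequences of length n are counted by C_n; here n = 12. So Q = C_12 = 208012.
Reading a vote for the leader as '(' and for the other as ')' turns such a sequence into a balanced string of 10 pairs, so the count is C_10. So R = C_10 = 16796.
P + Q − R = 16796 + 208012 − 16796 = 208012.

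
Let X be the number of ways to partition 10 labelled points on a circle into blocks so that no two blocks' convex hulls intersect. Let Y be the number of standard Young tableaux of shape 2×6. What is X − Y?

The non-crossing partitions of [10] form a lattice of size C_10. So X = C_10 = 16796.
Standard Young tableaux of shape 2×n are counted by C_n; here n = 6. So Y = C_6 = 132.
X − Y = 16796 − 132 = 16664.

16664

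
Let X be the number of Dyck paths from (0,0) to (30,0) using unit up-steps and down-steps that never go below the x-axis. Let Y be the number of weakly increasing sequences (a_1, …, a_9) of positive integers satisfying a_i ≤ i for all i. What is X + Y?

Paths of 15 up- and 15 down-steps that never dip below the axis are Dyck paths; their count is C_15. So X = C_15 = 9694845.
Weakly increasing sequences with a_i ≤ i biject with Dyck paths of semilength 9, so there are C_9. So Y = C_9 = 4862.
X + Y = 9694845 + 4862 = 9699707.

9699707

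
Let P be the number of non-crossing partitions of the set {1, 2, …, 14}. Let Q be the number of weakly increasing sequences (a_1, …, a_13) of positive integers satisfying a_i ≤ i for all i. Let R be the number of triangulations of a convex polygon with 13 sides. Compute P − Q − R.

Non-crossing partitions of an n-element set are counted by C_n; here n = 14. So P = C_14 = 2674440.
Weakly increasing sequences with a_i ≤ i biject with Dyck paths of semilength 13, so there are C_13. So Q = C_13 = 742900.
Triangulations of a convex m-gon are counted by C_{m−2}; with m = 13 this is C_11. So R = C_11 = 58786.
P − Q − R = 2674440 − 742900 − 58786 = 1872754.

1872754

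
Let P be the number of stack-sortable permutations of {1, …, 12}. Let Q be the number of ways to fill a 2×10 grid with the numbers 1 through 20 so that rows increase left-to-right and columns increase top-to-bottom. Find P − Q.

191216

By Knuth's characterisation, the stack-sortable permutations of length 12 are the 231-avoiders, numbering C_12. So P = C_12 = 208012.
By the hook-length formula (or a Dyck-path bijection), SYT of shape 2×10 number C_10. So Q = C_10 = 16796.
P − Q = 208012 − 16796 = 191216.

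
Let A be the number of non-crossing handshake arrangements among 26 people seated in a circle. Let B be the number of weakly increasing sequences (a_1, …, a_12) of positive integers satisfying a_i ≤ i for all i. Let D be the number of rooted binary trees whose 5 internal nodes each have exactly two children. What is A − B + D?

Non-crossing handshake pairings of 2n people are counted by C_n; 26 people gives n = 13. So A = C_13 = 742900.
Weakly increasing sequences with a_i ≤ i biject with Dyck paths of semilength 12, so there are C_12. So B = C_12 = 208012.
The number of full binary trees on 5 internal nodes is the Catalan number C_5. So D = C_5 = 42.
A − B + D = 742900 − 208012 + 42 = 534930.

534930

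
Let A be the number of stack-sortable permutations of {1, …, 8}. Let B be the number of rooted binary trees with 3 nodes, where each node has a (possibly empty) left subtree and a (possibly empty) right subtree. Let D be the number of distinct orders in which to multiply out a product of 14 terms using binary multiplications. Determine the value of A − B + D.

744325

By Knuth's characterisation, the stack-sortable permutations of length 8 are the 231-avoiders, numbering C_8. So A = C_8 = 1430.
There are C_n binary search tree shapes on n keys; with n = 3 that is C_3. So B = C_3 = 5.
Bracketing 14 factors into binary products is counted by C_{14−1} = C_13. So D = C_13 = 742900.
A − B + D = 1430 − 5 + 742900 = 744325.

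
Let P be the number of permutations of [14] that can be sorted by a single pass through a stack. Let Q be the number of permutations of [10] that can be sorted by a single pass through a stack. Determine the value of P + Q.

2691236

Stack-sortable permutations are exactly the 231-avoiding ones, counted by C_n; here n = 14. So P = C_14 = 2674440.
By Knuth's characterisation, the stack-sortable permutations of length 10 are the 231-avoiders, numbering C_10. So Q = C_10 = 16796.
P + Q = 2674440 + 16796 = 2691236.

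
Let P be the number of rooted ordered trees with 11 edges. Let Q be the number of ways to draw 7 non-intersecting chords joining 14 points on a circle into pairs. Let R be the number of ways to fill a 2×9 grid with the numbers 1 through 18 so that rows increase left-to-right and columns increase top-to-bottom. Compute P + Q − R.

Rooted ordered trees with n edges are counted by C_n; here n = 11. So P = C_11 = 58786.
Pairing 14 circle points by 7 non-crossing chords gives C_7 matchings. So Q = C_7 = 429.
By the hook-length formula (or a Dyck-path bijection), SYT of shape 2×9 number C_9. So R = C_9 = 4862.
P + Q − R = 58786 + 429 − 4862 = 54353.

54353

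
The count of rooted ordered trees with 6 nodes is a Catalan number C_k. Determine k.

5

Rooted ordered (plane) trees on m nodes have m−1 edges and are counted by C_{m−1}; m = 6 gives C_5.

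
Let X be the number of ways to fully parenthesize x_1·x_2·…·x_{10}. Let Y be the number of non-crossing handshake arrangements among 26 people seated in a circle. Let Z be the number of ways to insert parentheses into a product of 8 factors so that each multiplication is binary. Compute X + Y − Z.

747333

Parenthesizations of m factors correspond to full binary trees with m leaves, counted by C_{m−1}; m = 10 gives C_9. So X = C_9 = 4862.
With 26 = 2·13 people, non-crossing handshake pairings are non-crossing perfect matchings on a circle, counted by C_13. So Y = C_13 = 742900.
Bracketing 8 factors into binary products is counted by C_{8−1} = C_7. So Z = C_7 = 429.
X + Y − Z = 4862 + 742900 − 429 = 747333.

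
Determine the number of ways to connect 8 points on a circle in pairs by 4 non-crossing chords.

14

Non-crossing perfect matchings of 2n points on a circle are counted by C_n; with 8 points, n = 4.
C_4 = C(8,4)/5 = 70/5 = 14.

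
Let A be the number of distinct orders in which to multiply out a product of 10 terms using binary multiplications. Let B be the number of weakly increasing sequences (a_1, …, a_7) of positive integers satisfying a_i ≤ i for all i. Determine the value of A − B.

4433

Parenthesizations of m factors correspond to full binary trees with m leaves, counted by C_{m−1}; m = 10 gives C_9. So A = C_9 = 4862.
Such sub-staircase sequences of length n are counted by C_n; here n = 7. So B = C_7 = 429.
A − B = 4862 − 429 = 4433.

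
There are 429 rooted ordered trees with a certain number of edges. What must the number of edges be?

Rooted ordered trees with n edges are counted by C_n, and C_7 = 429.

7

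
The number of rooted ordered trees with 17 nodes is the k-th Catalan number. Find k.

Rooted ordered (plane) trees on m nodes have m−1 edges and are counted by C_{m−1}; m = 17 gives C_16.

16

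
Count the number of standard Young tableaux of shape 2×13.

742900

By the hook-length formula (or a Dyck-path bijection), SYT of shape 2×13 number C_13.
C_13 = C(26,13)/14 = 10400600/14 = 742900.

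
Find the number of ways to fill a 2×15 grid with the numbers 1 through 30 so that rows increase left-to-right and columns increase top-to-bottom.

Standard Young tableaux of shape 2×n are counted by C_n; here n = 15.
C_15 = C_14 · 2(2·14+1)/(14+2) = 2674440 · 58/16 = 9694845.

9694845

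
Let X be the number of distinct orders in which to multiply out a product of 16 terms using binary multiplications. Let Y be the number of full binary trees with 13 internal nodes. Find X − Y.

8951945

Parenthesizations of m factors correspond to full binary trees with m leaves, counted by C_{m−1}; m = 16 gives C_15. So X = C_15 = 9694845.
The number of full binary trees on 13 internal nodes is the Catalan number C_13. So Y = C_13 = 742900.
X − Y = 9694845 − 742900 = 8951945.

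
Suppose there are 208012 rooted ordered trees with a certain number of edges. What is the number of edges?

Rooted ordered trees with n edges are counted by C_n, and C_12 = 208012.

12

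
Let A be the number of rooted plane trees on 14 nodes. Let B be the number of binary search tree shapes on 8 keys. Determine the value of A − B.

741470

A rooted plane tree on 14 nodes has 13 edges, and such trees are counted by C_13. So A = C_13 = 742900.
Rooted binary trees with 8 nodes (each child slot possibly empty) number C_8. So B = C_8 = 1430.
A − B = 742900 − 1430 = 741470.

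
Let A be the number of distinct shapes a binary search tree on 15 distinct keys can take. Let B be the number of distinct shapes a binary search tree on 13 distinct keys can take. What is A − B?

Rooted binary trees with 15 nodes (each child slot possibly empty) number C_15. So A = C_15 = 9694845.
Binary trees (left/right distinguished) on n nodes are counted by C_n; here n = 13. So B = C_13 = 742900.
A − B = 9694845 − 742900 = 8951945.

8951945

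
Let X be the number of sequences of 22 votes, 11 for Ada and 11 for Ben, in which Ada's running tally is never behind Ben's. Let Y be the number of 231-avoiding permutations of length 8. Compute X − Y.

57356

Reading a vote for the leader as '(' and for the other as ')' turns such a sequence into a balanced string of 11 pairs, so the count is C_11. So X = C_11 = 58786.
For any fixed pattern of length 3, the pattern-avoiding permutations of [8] number C_8. So Y = C_8 = 1430.
X − Y = 58786 − 1430 = 57356.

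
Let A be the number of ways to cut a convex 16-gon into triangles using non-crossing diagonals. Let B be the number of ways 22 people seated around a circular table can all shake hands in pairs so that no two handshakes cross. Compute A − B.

2615654

The number of triangulations of a 16-gon is the Catalan number C_14 (index = sides − 2). So A = C_14 = 2674440.
Non-crossing handshake pairings of 2n people are counted by C_n; 22 people gives n = 11. So B = C_11 = 58786.
A − B = 2674440 − 58786 = 2615654.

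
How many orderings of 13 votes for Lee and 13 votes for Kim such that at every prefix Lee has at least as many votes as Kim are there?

Ballot sequences with n votes each where one side never trails are Dyck words, counted by C_n; here n = 13.
C_13 = C(26,13)/14 = 10400600/14 = 742900.

742900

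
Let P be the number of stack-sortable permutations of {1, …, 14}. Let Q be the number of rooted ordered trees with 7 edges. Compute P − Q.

2674011

Stack-sortable permutations are exactly the 231-avoiding ones, counted by C_n; here n = 14. So P = C_14 = 2674440.
A rooted plane tree with 7 edges has 8 nodes, and the count is C_7. So Q = C_7 = 429.
P − Q = 2674440 − 429 = 2674011.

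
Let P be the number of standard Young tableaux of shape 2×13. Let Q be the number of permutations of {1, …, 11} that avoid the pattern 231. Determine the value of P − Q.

684114

By the hook-length formula (or a Dyck-path bijection), SYT of shape 2×13 number C_13. So P = C_13 = 742900.
For any fixed pattern of length 3, the pattern-avoiding permutations of [11] number C_11. So Q = C_11 = 58786.
P − Q = 742900 − 58786 = 684114.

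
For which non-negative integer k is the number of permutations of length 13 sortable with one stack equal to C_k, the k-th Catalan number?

13

By Knuth's characterisation, the stack-sortable permutations of length 13 are the 231-avoiders, numbering C_13.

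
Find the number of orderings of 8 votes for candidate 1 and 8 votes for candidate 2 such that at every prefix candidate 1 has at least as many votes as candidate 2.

1430

Ballot sequences with n votes each where one side never trails are Dyck words, counted by C_n; here n = 8.
C_8 = C_7 · 2(2·7+1)/(7+2) = 429 · 30/9 = 1430.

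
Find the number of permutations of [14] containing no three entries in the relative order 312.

2674440

For any fixed pattern of length 3, the pattern-avoiding permutations of [14] number C_14.
C_14 = 2674440.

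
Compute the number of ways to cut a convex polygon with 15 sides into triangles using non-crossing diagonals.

A convex 15-gon is triangulated into 13 triangles, and the number of such triangulations is the Catalan number C_{15−2} = C_13.
C_13 = C(26,13)/14 = 10400600/14 = 742900.

742900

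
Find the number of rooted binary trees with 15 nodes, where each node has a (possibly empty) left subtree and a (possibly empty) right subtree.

9694845

There are C_n binary search tree shapes on n keys; with n = 15 that is C_15.
C_15 = C(30,15)/16 = 155117520/16 = 9694845.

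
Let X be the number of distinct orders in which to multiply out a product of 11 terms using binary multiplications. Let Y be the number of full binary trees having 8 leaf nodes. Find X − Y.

16367

Bracketing 11 factors into binary products is counted by C_{11−1} = C_10. So X = C_10 = 16796.
Full binary trees with 8 leaves have 8−1 = 7 internal nodes, so there are C_7 of them. So Y = C_7 = 429.
X − Y = 16796 − 429 = 16367.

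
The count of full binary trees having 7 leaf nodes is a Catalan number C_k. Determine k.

A full binary tree with L leaves has L−1 internal nodes and is counted by C_{L−1}; L = 7 gives C_6.

6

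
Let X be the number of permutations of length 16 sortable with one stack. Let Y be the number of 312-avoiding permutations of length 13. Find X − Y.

Stack-sortable permutations are exactly the 231-avoiding ones, counted by C_n; here n = 16. So X = C_16 = 35357670.
Permutations of [n] avoiding any single length-3 pattern are counted by C_n; here n = 13. So Y = C_13 = 742900.
X − Y = 35357670 − 742900 = 34614770.

34614770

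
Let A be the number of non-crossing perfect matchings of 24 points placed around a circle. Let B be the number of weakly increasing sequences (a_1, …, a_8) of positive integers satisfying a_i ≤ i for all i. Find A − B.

Pairing 24 circle points by 12 non-crossing chords gives C_12 matchings. So A = C_12 = 208012.
Weakly increasing sequences with a_i ≤ i biject with Dyck paths of semilength 8, so there are C_8. So B = C_8 = 1430.
A − B = 208012 − 1430 = 206582.

206582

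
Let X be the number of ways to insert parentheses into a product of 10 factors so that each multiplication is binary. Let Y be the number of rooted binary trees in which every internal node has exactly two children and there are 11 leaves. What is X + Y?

21658

Bracketing 10 factors into binary products is counted by C_{10−1} = C_9. So X = C_9 = 4862.
A full binary tree with L leaves has L−1 internal nodes and is counted by C_{L−1}; L = 11 gives C_10. So Y = C_10 = 16796.
X + Y = 4862 + 16796 = 21658.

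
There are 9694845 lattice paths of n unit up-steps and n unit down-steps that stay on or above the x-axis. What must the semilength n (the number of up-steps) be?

15

Dyck paths of semilength n are counted by C_n; 9694845 = C_15.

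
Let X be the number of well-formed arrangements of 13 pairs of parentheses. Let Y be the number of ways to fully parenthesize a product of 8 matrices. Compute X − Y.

742471

A balanced arrangement of 13 bracket pairs is a Dyck word of semilength 13, so the count is C_13. So X = C_13 = 742900.
Bracketing 8 factors into binary products is counted by C_{8−1} = C_7. So Y = C_7 = 429.
X − Y = 742900 − 429 = 742471.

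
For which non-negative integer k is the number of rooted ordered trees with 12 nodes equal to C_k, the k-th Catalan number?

11

Rooted ordered (plane) trees on m nodes have m−1 edges and are counted by C_{m−1}; m = 12 gives C_11.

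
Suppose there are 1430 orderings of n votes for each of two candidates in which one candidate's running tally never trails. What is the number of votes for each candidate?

Such ballot sequences with n votes each are counted by C_n. The Catalan number equal to 1430 is C_8.

8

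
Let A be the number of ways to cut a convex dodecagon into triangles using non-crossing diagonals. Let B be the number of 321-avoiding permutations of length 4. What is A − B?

Triangulations of a convex m-gon are counted by C_{m−2}; with m = 12 this is C_10. So A = C_10 = 16796.
For any fixed pattern of length 3, the pattern-avoiding permutations of [4] number C_4. So B = C_4 = 14.
A − B = 16796 − 14 = 16782.

16782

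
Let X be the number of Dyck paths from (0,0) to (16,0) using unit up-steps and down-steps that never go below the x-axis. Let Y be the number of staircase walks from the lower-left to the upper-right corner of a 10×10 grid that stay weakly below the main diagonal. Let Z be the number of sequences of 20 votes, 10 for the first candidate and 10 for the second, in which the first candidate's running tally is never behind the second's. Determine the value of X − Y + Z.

1430

A Dyck path with 8 up-steps and 8 down-steps has semilength 8, so there are C_8 of them. So X = C_8 = 1430.
Sub-diagonal monotone paths from (0,0) to (10,10) biject with Dyck paths of semilength 10, giving C_10. So Y = C_10 = 16796.
Reading a vote for the leader as '(' and for the other as ')' turns such a sequence into a balanced string of 10 pairs, so the count is C_10. So Z = C_10 = 16796.
X − Y + Z = 1430 − 16796 + 16796 = 1430.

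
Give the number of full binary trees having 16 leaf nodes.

A full binary tree with L leaves has L−1 internal nodes and is counted by C_{L−1}; L = 16 gives C_15.
C_15 = 9694845.

9694845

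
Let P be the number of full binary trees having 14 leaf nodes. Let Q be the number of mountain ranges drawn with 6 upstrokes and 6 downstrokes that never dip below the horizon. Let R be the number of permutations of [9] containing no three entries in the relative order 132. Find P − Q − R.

737906

A full binary tree with L leaves has L−1 internal nodes and is counted by C_{L−1}; L = 14 gives C_13. So P = C_13 = 742900.
Dyck paths of semilength n (length 2n) are counted by C_n; here n = 6. So Q = C_6 = 132.
Permutations of [n] avoiding any single length-3 pattern are counted by C_n; here n = 9. So R = C_9 = 4862.
P − Q − R = 742900 − 132 − 4862 = 737906.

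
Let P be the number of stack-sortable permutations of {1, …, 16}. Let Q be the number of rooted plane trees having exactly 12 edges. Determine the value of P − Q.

35149658

Stack-sortable permutations are exactly the 231-avoiding ones, counted by C_n; here n = 16. So P = C_16 = 35357670.
A rooted plane tree with 12 edges has 13 nodes, and the count is C_12. So Q = C_12 = 208012.
P − Q = 35357670 − 208012 = 35149658.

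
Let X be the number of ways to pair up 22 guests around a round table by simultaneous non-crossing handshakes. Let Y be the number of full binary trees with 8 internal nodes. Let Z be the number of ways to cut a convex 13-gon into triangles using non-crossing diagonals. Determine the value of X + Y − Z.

Non-crossing handshake pairings of 2n people are counted by C_n; 22 people gives n = 11. So X = C_11 = 58786.
The number of full binary trees on 8 internal nodes is the Catalan number C_8. So Y = C_8 = 1430.
The number of triangulations of a 13-gon is the Catalan number C_11 (index = sides − 2). So Z = C_11 = 58786.
X + Y − Z = 58786 + 1430 − 58786 = 1430.

1430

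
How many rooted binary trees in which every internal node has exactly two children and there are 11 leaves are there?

Full binary trees with 11 leaves have 11−1 = 10 internal nodes, so there are C_10 of them.
C_10 = 16796.

16796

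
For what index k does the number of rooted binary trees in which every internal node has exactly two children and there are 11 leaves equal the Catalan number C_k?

10

A full binary tree with L leaves has L−1 internal nodes and is counted by C_{L−1}; L = 11 gives C_10.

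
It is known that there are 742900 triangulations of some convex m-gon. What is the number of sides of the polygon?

15

Triangulations of a convex m-gon are counted by C_{m−2}; 742900 = C_13.
So m − 2 = 13, giving m = 15 sides.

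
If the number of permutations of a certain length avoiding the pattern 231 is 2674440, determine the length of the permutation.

14

Permutations of [n] avoiding a fixed length-3 pattern are counted by C_n; 2674440 = C_14.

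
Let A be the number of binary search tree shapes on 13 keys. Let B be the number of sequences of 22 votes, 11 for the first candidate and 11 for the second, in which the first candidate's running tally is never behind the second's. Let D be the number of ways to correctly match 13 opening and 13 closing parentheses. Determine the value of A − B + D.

Binary trees (left/right distinguished) on n nodes are counted by C_n; here n = 13. So A = C_13 = 742900.
Reading a vote for the leader as '(' and for the other as ')' turns such a sequence into a balanced string of 11 pairs, so the count is C_11. So B = C_11 = 58786.
A balanced arrangement of 13 bracket pairs is a Dyck word of semilength 13, so the count is C_13. So D = C_13 = 742900.
A − B + D = 742900 − 58786 + 742900 = 1427014.

1427014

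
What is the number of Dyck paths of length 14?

Dyck paths of semilength n (length 2n) are counted by C_n; here n = 7.
C_7 = C(14,7)/8 = 3432/8 = 429.

429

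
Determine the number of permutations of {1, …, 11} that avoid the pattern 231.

58786

For any fixed pattern of length 3, the pattern-avoiding permutations of [11] number C_11.
C_11 = C(22,11)/12 = 705432/12 = 58786.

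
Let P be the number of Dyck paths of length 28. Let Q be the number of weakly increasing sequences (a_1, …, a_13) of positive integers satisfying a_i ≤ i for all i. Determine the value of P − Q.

A Dyck path with 14 up-steps and 14 down-steps has semilength 14, so there are C_14 of them. So P = C_14 = 2674440.
Weakly increasing sequences with a_i ≤ i biject with Dyck paths of semilength 13, so there are C_13. So Q = C_13 = 742900.
P − Q = 2674440 − 742900 = 1931540.

1931540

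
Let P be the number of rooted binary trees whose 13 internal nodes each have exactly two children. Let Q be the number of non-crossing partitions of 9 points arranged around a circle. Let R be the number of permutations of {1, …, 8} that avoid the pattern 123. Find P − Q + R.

739468

Full binary trees with n internal nodes are counted by C_n; here n = 13. So P = C_13 = 742900.
Non-crossing partitions of an n-element set are counted by C_n; here n = 9. So Q = C_9 = 4862.
For any fixed pattern of length 3, the pattern-avoiding permutations of [8] number C_8. So R = C_8 = 1430.
P − Q + R = 742900 − 4862 + 1430 = 739468.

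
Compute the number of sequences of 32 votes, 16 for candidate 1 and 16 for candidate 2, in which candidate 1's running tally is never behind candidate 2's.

Ballot sequences with n votes each where one side never trails are Dyck words, counted by C_n; here n = 16.
C_16 = 35357670.

35357670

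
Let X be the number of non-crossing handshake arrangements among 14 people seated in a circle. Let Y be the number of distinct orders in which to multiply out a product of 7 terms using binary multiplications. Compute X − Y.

297

Non-crossing handshake pairings of 2n people are counted by C_n; 14 people gives n = 7. So X = C_7 = 429.
Parenthesizations of m factors correspond to full binary trees with m leaves, counted by C_{m−1}; m = 7 gives C_6. So Y = C_6 = 132.
X − Y = 429 − 132 = 297.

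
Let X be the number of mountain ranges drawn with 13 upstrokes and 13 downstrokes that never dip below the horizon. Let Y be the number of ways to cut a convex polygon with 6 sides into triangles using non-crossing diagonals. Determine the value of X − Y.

A Dyck path with 13 up-steps and 13 down-steps has semilength 13, so there are C_13 of them. So X = C_13 = 742900.
A convex 6-gon is triangulated into 4 triangles, and the number of such triangulations is the Catalan number C_{6−2} = C_4. So Y = C_4 = 14.
X − Y = 742900 − 14 = 742886.

742886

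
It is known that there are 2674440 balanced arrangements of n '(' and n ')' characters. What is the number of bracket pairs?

Balanced strings of n bracket-pairs are counted by C_n. The Catalan number equal to 2674440 is C_14.

14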